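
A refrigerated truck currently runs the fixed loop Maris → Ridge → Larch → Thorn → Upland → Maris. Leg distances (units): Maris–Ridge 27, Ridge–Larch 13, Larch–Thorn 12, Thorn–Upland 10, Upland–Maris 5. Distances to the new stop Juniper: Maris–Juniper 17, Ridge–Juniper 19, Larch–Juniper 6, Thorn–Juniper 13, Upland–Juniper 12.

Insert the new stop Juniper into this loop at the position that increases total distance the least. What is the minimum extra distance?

Minimum extra distance: 7, inserting Juniper between Larch and Thorn.

Insertion cost between consecutive stops i–j is d(i,Juniper) + d(Juniper,j) − d(i,j):
  between Maris and Ridge: 17 + 19 − 27 = 9
  between Ridge and Larch: 19 + 6 − 13 = 12
  between Larch and Thorn: 6 + 13 − 12 = 7
  between Thorn and Upland: 13 + 12 − 10 = 15
  between Upland and Maris: 12 + 17 − 5 = 24
Cheapest insertion is between Larch and Thorn, adding 7.
New total = 67 + 7 = 74.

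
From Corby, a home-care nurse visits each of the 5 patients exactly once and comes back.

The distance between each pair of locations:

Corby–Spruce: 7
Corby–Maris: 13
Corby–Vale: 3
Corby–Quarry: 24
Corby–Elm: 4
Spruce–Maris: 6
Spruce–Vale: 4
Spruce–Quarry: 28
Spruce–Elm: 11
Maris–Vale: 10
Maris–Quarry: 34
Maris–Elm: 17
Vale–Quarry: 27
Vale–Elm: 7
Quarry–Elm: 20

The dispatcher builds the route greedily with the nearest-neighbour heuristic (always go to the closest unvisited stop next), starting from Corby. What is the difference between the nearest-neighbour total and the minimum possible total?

Corby: Vale=3, Elm=4, Spruce=7, Maris=13, Quarry=24 ⇒ Vale
Vale: Spruce=4, Elm=7, Maris=10, Quarry=27 ⇒ Spruce
Spruce: Maris=6, Elm=11, Quarry=28 ⇒ Maris
Maris: Elm=17, Quarry=34 ⇒ Elm
Elm: Quarry=20 ⇒ Quarry
NN route Corby → Vale → Spruce → Maris → Elm → Quarry → Corby costs 74.
Optimal: Corby → Vale → Spruce → Maris → Quarry → Elm → Corby costs 71 (by enumerating all 60 distinct tours).
Excess = 74 − 71 = 3.

3 longer than the optimal tour.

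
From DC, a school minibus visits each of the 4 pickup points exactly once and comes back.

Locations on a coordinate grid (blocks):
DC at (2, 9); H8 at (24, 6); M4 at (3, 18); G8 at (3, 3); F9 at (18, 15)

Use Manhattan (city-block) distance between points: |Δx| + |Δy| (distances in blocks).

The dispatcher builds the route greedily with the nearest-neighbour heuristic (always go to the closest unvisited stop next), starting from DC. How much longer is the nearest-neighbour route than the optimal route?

The nearest-neighbour route is 6 blocks longer than optimal.

DC: G8=7, M4=10, F9=22, H8=25 ⇒ G8
G8: M4=15, H8=24, F9=27 ⇒ M4
M4: F9=18, H8=33 ⇒ F9
F9: H8=15 ⇒ H8
NN route DC → G8 → M4 → F9 → H8 → DC costs 80.
Optimal: DC → M4 → F9 → H8 → G8 → DC costs 74 (by enumerating all 12 distinct tours).
Excess = 80 − 74 = 6.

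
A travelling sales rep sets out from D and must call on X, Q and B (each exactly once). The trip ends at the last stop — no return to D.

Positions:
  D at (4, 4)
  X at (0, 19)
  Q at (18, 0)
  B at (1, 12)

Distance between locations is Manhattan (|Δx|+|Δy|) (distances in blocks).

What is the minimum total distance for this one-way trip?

There are 3! = 6 possible orderings.
D - X - Q - B: 19+37+29 = 85
D - X - B - Q: 19+8+29 = 56
D - Q - X - B: 18+37+8 = 63
D - Q - B - X: 18+29+8 = 55
D - B - X - Q: 11+8+37 = 56
D - B - Q - X: 11+29+37 = 77
The minimum is 55.
One shortest path: D → Q → B → X.

55 blocks — the minimum one-way total.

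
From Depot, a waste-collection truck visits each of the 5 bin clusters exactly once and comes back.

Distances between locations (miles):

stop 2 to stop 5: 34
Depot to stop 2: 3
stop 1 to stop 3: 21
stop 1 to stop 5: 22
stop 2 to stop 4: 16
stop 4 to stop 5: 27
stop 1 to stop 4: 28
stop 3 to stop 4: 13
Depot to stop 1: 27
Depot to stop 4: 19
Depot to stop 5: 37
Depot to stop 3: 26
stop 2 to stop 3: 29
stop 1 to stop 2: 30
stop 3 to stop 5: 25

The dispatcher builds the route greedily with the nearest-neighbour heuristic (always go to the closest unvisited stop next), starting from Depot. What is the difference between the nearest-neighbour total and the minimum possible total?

Depot: stop 2=3, stop 4=19, stop 3=26, stop 1=27, stop 5=37 ⇒ stop 2
stop 2: stop 4=16, stop 3=29, stop 1=30, stop 5=34 ⇒ stop 4
stop 4: stop 3=13, stop 5=27, stop 1=28 ⇒ stop 3
stop 3: stop 1=21, stop 5=25 ⇒ stop 1
stop 1: stop 5=22 ⇒ stop 5
NN route Depot → stop 2 → stop 4 → stop 3 → stop 1 → stop 5 → Depot costs 112.
Optimal: Depot → stop 1 → stop 5 → stop 3 → stop 4 → stop 2 → Depot costs 106 (by enumerating all 60 distinct tours).
Excess = 112 − 106 = 6.

Excess over optimum: 6 miles.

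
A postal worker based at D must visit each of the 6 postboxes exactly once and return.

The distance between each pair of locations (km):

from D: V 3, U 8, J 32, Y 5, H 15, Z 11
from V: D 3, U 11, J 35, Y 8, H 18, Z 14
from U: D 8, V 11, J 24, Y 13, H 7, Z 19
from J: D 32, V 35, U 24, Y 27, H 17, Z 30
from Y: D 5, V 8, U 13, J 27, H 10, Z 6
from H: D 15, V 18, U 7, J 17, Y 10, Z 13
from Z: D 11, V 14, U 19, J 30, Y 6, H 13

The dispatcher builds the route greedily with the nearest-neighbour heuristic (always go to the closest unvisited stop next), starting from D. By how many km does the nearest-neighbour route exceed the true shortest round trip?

From D: V=3, Y=5, U=8, Z=11, H=15, J=32 → choose V (3).
From V: Y=8, U=11, Z=14, H=18, J=35 → choose Y (8).
From Y: Z=6, H=10, U=13, J=27 → choose Z (6).
From Z: H=13, U=19, J=30 → choose H (13).
From H: U=7, J=17 → choose U (7).
From U: J=24 → choose J (24).
NN route D → V → Y → Z → H → U → J → D costs 93.
Optimal: D → V → U → J → H → Z → Y → D costs 79 (by enumerating all 360 distinct tours).
Excess = 93 − 79 = 14.

The nearest-neighbour route is 14 km longer than optimal.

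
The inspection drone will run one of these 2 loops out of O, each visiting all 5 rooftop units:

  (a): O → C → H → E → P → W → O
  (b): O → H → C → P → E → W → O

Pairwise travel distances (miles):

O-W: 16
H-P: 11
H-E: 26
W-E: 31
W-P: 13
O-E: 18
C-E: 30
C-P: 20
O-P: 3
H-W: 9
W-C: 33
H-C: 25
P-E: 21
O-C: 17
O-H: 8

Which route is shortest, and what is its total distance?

Shortest is (a), total 118 miles.

(a): 17 + 25 + 26 + 21 + 13 + 16 = 118
(b): 8 + 25 + 20 + 21 + 31 + 16 = 121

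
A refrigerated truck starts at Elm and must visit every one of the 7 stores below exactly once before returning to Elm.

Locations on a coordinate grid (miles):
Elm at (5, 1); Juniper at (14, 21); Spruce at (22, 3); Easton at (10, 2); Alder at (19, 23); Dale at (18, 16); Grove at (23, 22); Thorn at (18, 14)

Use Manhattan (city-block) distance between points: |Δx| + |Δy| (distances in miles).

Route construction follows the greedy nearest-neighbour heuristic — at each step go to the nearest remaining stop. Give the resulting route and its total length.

At Elm the remaining stops are Easton 6, Spruce 19, Thorn 26, Dale 28, Juniper 29, Alder 36, Grove 39; go to Easton.
At Easton the remaining stops are Spruce 13, Thorn 20, Dale 22, Juniper 23, Alder 30, Grove 33; go to Spruce.
At Spruce the remaining stops are Thorn 15, Dale 17, Grove 20, Alder 23, Juniper 26; go to Thorn.
At Thorn the remaining stops are Dale 2, Alder 10, Juniper 11, Grove 13; go to Dale.
At Dale the remaining stops are Alder 8, Juniper 9, Grove 11; go to Alder.
At Alder the remaining stops are Grove 5, Juniper 7; go to Grove.
At Grove the remaining stops are Juniper 10; go to Juniper.
Return Juniper→Elm: 29.
Total = 6 + 13 + 15 + 2 + 8 + 5 + 10 + 29 = 88.

88 miles along Elm → Easton → Spruce → Thorn → Dale → Alder → Grove → Juniper → Elm.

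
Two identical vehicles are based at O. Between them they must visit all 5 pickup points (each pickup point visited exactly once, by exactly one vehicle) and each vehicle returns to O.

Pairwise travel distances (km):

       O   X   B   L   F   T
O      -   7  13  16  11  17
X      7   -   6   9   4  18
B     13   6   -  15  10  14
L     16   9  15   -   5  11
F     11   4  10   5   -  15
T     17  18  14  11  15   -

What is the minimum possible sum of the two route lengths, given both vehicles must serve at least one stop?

68 km — the smallest possible combined total.

There are 2^4 − 1 = 15 ways to divide the 5 stops into two non-empty groups. For each, the best each vehicle can do is its own shortest tour through its group:
  {X} + {B, L, F, T}: 14 + 54 = 68
  {B} + {X, L, F, T}: 26 + 44 = 70
  {X, B} + {L, F, T}: 26 + 44 = 70
  {L} + {X, B, F, T}: 32 + 52 = 84
  {X, L} + {B, F, T}: 32 + 52 = 84
  {B, L} + {X, F, T}: 44 + 43 = 87
  … (15 splits in total)
Best: vehicle 1 O → X → O = 14; vehicle 2 O → B → T → L → F → O = 54; combined 68.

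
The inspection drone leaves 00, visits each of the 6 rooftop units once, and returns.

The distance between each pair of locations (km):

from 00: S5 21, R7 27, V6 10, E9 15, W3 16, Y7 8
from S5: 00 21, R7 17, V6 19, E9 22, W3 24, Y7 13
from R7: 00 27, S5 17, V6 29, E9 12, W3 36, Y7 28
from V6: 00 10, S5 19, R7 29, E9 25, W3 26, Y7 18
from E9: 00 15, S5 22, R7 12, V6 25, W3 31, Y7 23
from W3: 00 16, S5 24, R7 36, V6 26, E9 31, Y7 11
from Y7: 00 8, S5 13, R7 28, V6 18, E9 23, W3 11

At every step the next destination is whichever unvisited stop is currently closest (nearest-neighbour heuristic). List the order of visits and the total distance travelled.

At 00 the remaining stops are Y7 8, V6 10, E9 15, W3 16, S5 21, R7 27; go to Y7.
At Y7 the remaining stops are W3 11, S5 13, V6 18, E9 23, R7 28; go to W3.
At W3 the remaining stops are S5 24, V6 26, E9 31, R7 36; go to S5.
At S5 the remaining stops are R7 17, V6 19, E9 22; go to R7.
At R7 the remaining stops are E9 12, V6 29; go to E9.
At E9 the remaining stops are V6 25; go to V6.
Return V6→00: 10.
Total = 8 + 11 + 24 + 17 + 12 + 25 + 10 = 107.

Nearest-neighbour total = 107 km; route 00 → Y7 → W3 → S5 → R7 → E9 → V6 → 00.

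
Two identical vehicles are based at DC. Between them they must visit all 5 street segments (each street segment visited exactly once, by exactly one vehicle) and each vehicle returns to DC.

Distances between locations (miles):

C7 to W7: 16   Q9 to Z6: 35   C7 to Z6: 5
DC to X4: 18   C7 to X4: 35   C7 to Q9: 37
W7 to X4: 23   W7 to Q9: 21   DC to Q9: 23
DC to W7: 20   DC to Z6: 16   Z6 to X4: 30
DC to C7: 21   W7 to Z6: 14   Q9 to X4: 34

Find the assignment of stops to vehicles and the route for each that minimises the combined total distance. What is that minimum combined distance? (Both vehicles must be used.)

Try each way of splitting the stops between the two vehicles (each non-empty) and, for each split, find the best tour for each vehicle:
  {C7} + {W7, Q9, Z6, X4}: 42 + 103 = 145
  {W7} + {C7, Q9, Z6, X4}: 40 + 110 = 150
  {C7, W7} + {Q9, Z6, X4}: 57 + 103 = 160
  {Q9} + {C7, W7, Z6, X4}: 46 + 78 = 124
  {C7, Q9} + {W7, Z6, X4}: 81 + 71 = 152
  {W7, Q9} + {C7, Z6, X4}: 64 + 74 = 138
  … (15 splits in total)
  {C7, W7, Q9, Z6} + {X4}: 81 + 36 = 117  ← best
Best: vehicle 1 DC → Q9 → W7 → C7 → Z6 → DC = 81; vehicle 2 DC → X4 → DC = 36; combined 117.

Minimum combined distance: 117 miles.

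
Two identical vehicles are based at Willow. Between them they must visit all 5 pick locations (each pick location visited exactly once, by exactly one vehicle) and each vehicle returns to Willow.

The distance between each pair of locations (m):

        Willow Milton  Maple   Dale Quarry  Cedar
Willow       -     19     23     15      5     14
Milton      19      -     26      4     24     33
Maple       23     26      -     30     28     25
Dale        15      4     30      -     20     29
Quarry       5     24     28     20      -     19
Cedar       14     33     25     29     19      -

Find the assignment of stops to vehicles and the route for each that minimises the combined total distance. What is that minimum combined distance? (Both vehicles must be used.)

Try each way of splitting the stops between the two vehicles (each non-empty) and, for each split, find the best tour for each vehicle:
  {Milton} + {Maple, Dale, Quarry, Cedar}: 38 + 94 = 132
  {Maple} + {Milton, Dale, Quarry, Cedar}: 46 + 76 = 122
  {Milton, Maple} + {Dale, Quarry, Cedar}: 68 + 68 = 136
  {Dale} + {Milton, Maple, Quarry, Cedar}: 30 + 94 = 124
  {Milton, Dale} + {Maple, Quarry, Cedar}: 38 + 72 = 110
  {Maple, Dale} + {Milton, Quarry, Cedar}: 68 + 76 = 144
  … (15 splits in total)
  {Quarry} + {Milton, Maple, Dale, Cedar}: 10 + 84 = 94  ← best
Best: vehicle 1 Willow → Quarry → Willow = 10; vehicle 2 Willow → Dale → Milton → Maple → Cedar → Willow = 84; combined 94.

94 m — the smallest possible combined total.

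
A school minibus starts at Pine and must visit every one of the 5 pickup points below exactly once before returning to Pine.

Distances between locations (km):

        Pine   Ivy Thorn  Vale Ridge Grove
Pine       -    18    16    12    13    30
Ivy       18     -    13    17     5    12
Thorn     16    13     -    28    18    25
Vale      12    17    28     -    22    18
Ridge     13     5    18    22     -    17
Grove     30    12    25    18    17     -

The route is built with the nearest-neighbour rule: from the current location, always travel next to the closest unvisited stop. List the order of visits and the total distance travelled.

Pine → [Vale:12 / Ridge:13 / Thorn:16 / Ivy:18 / Grove:30] → Vale (12)
Vale → [Ivy:17 / Grove:18 / Ridge:22 / Thorn:28] → Ivy (17)
Ivy → [Ridge:5 / Grove:12 / Thorn:13] → Ridge (5)
Ridge → [Grove:17 / Thorn:18] → Grove (17)
Grove → [Thorn:25] → Thorn (25)
Return Thorn→Pine: 16.
Total = 12 + 17 + 5 + 17 + 25 + 16 = 92.

92 km along Pine → Vale → Ivy → Ridge → Grove → Thorn → Pine.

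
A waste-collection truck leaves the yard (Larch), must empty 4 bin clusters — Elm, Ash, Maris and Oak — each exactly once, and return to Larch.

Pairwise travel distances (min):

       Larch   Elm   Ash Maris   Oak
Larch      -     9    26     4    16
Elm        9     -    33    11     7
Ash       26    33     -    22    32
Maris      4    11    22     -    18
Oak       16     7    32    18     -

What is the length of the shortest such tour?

There are 12 distinct closed tours to check (reversals are equivalent).
Larch - Elm - Ash - Maris - Oak - Larch: 9+33+22+18+16 = 98
Larch - Elm - Ash - Oak - Maris - Larch: 9+33+32+18+4 = 96
Larch - Elm - Maris - Ash - Oak - Larch: 9+11+22+32+16 = 90
Larch - Elm - Maris - Oak - Ash - Larch: 9+11+18+32+26 = 96
Larch - Elm - Oak - Ash - Maris - Larch: 9+7+32+22+4 = 74
Larch - Elm - Oak - Maris - Ash - Larch: 9+7+18+22+26 = 82
Larch - Ash - Elm - Maris - Oak - Larch: 26+33+11+18+16 = 104
Larch - Ash - Elm - Oak - Maris - Larch: 26+33+7+18+4 = 88
Larch - Ash - Maris - Elm - Oak - Larch: 26+22+11+7+16 = 82
Larch - Ash - Oak - Elm - Maris - Larch: 26+32+7+11+4 = 80
Larch - Maris - Elm - Ash - Oak - Larch: 4+11+33+32+16 = 96
Larch - Maris - Ash - Elm - Oak - Larch: 4+22+33+7+16 = 82
The minimum is 74.
One optimal route: Larch → Elm → Oak → Ash → Maris → Larch (or its reverse).

Shortest round trip = 74 min.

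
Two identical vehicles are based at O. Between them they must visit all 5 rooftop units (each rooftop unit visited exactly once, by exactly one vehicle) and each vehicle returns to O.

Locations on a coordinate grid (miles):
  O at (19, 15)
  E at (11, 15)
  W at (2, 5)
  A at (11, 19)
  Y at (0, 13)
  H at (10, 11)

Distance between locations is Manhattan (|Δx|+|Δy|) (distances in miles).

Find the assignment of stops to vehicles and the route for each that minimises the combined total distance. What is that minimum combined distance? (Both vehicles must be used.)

82 miles — the smallest possible combined total.

Check every non-empty split of the stops between the two vehicles; for each half take its own optimal tour:
  {E} + {W, A, Y, H}: 16 + 66 = 82
  {W} + {E, A, Y, H}: 54 + 54 = 108
  {E, W} + {A, Y, H}: 54 + 54 = 108
  {A} + {E, W, Y, H}: 24 + 58 = 82
  {E, A} + {W, Y, H}: 24 + 58 = 82
  {W, A} + {E, Y, H}: 62 + 46 = 108
  … (15 splits in total)
Best: vehicle 1 O → E → O = 16; vehicle 2 O → A → Y → W → H → O = 66; combined 82.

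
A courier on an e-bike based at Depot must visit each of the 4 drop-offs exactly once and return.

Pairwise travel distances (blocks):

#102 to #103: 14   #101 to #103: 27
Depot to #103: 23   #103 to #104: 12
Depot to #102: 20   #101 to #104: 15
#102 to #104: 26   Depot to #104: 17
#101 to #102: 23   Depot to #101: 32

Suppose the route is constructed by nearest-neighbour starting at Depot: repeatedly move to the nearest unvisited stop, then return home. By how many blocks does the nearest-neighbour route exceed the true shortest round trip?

The nearest-neighbour route is 6 blocks longer than optimal.

Depot: #104=17, #102=20, #103=23, #101=32 ⇒ #104
#104: #103=12, #101=15, #102=26 ⇒ #103
#103: #102=14, #101=27 ⇒ #102
#102: #101=23 ⇒ #101
NN route Depot → #104 → #103 → #102 → #101 → Depot costs 98.
Optimal: Depot → #103 → #102 → #101 → #104 → Depot costs 92 (by enumerating all 12 distinct tours).
Excess = 98 − 92 = 6.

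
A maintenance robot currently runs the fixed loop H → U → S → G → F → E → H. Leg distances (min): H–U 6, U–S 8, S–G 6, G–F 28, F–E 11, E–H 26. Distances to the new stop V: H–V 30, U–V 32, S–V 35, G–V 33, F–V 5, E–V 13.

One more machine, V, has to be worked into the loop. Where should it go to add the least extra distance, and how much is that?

Adding 7 min by placing V on the F–E leg.

Insertion cost between consecutive stops i–j is d(i,V) + d(V,j) − d(i,j):
  between H and U: 30 + 32 − 6 = 56
  between U and S: 32 + 35 − 8 = 59
  between S and G: 35 + 33 − 6 = 62
  between G and F: 33 + 5 − 28 = 10
  between F and E: 5 + 13 − 11 = 7
  between E and H: 13 + 30 − 26 = 17
Cheapest insertion is between F and E, adding 7.
New total = 85 + 7 = 92.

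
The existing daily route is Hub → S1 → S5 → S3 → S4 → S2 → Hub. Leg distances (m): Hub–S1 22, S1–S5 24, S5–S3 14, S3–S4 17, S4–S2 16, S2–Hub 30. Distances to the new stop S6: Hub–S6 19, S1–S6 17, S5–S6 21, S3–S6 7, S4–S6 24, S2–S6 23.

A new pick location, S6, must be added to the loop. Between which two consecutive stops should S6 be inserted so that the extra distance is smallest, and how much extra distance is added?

+12 m — insert S6 between S2 and Hub.

Insertion cost between consecutive stops i–j is d(i,S6) + d(S6,j) − d(i,j):
  between Hub and S1: 19 + 17 − 22 = 14
  between S1 and S5: 17 + 21 − 24 = 14
  between S5 and S3: 21 + 7 − 14 = 14
  between S3 and S4: 7 + 24 − 17 = 14
  between S4 and S2: 24 + 23 − 16 = 31
  between S2 and Hub: 23 + 19 − 30 = 12
Cheapest insertion is between S2 and Hub, adding 12.
New total = 123 + 12 = 135.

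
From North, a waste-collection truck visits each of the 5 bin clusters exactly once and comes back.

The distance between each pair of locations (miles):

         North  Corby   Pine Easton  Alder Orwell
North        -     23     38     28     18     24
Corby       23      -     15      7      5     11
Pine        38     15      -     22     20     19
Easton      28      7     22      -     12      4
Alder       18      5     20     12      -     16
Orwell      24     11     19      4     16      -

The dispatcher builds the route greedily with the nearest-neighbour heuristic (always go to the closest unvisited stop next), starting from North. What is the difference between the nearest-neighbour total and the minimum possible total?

The nearest-neighbour route is 3 miles longer than optimal.

North: Alder=18, Corby=23, Orwell=24, Easton=28, Pine=38 ⇒ Alder
Alder: Corby=5, Easton=12, Orwell=16, Pine=20 ⇒ Corby
Corby: Easton=7, Orwell=11, Pine=15 ⇒ Easton
Easton: Orwell=4, Pine=22 ⇒ Orwell
Orwell: Pine=19 ⇒ Pine
NN route North → Alder → Corby → Easton → Orwell → Pine → North costs 91.
Optimal: North → Alder → Corby → Pine → Easton → Orwell → North costs 88 (by enumerating all 60 distinct tours).
Excess = 91 − 88 = 3.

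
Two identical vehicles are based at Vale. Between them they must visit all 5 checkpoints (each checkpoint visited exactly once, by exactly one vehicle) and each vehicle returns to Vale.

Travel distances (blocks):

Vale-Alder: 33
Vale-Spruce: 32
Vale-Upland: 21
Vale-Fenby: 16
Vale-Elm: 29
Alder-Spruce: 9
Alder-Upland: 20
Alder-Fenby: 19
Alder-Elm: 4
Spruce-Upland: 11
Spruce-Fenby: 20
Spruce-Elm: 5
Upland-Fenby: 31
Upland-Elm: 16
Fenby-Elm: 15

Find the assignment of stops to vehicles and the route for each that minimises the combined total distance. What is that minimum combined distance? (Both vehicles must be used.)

106 blocks — the smallest possible combined total.

Check every non-empty split of the stops between the two vehicles; for each half take its own optimal tour:
  {Alder} + {Spruce, Upland, Fenby, Elm}: 66 + 68 = 134
  {Spruce} + {Alder, Upland, Fenby, Elm}: 64 + 76 = 140
  {Alder, Spruce} + {Upland, Fenby, Elm}: 74 + 68 = 142
  {Upland} + {Alder, Spruce, Fenby, Elm}: 42 + 76 = 118
  {Alder, Upland} + {Spruce, Fenby, Elm}: 74 + 68 = 142
  {Spruce, Upland} + {Alder, Fenby, Elm}: 64 + 68 = 132
  … (15 splits in total)
  {Fenby} + {Alder, Spruce, Upland, Elm}: 32 + 74 = 106  ← best
Best: vehicle 1 Vale → Fenby → Vale = 32; vehicle 2 Vale → Alder → Elm → Spruce → Upland → Vale = 74; combined 106.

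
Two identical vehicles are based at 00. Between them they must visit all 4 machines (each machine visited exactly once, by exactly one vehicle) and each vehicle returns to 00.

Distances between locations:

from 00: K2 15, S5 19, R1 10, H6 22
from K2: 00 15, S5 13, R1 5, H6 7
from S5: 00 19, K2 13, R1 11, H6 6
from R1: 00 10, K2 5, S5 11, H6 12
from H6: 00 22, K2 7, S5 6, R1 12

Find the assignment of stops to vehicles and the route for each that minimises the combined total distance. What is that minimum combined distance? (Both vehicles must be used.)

Minimum combined distance: 67.

There are 2^3 − 1 = 7 ways to divide the 4 stops into two non-empty groups. For each, the best each vehicle can do is its own shortest tour through its group:
  {K2} + {S5, R1, H6}: 30 + 47 = 77
  {S5} + {K2, R1, H6}: 38 + 44 = 82
  {K2, S5} + {R1, H6}: 47 + 44 = 91
  {R1} + {K2, S5, H6}: 20 + 47 = 67
  {K2, R1} + {S5, H6}: 30 + 47 = 77
  {S5, R1} + {K2, H6}: 40 + 44 = 84
  … (7 splits in total)
Best: vehicle 1 00 → R1 → 00 = 20; vehicle 2 00 → K2 → H6 → S5 → 00 = 47; combined 67.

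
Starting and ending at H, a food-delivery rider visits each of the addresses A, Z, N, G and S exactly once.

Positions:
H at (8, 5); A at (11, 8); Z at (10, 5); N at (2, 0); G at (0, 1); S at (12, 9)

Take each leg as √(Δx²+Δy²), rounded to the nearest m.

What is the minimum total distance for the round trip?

Minimum total distance: 29 m.

There are 60 distinct closed tours to check (reversals are equivalent).
H-A-Z-N-G-S-H: 4+3+9+2+14+6 = 38
H-A-Z-N-S-G-H: 4+3+9+13+14+9 = 52
H-A-Z-G-N-S-H: 4+3+11+2+13+6 = 39
H-A-Z-G-S-N-H: 4+3+11+14+13+8 = 53
H-A-Z-S-N-G-H: 4+3+4+13+2+9 = 35
H-A-Z-S-G-N-H: 4+3+4+14+2+8 = 35
H-A-N-Z-G-S-H: 4+12+9+11+14+6 = 56
H-A-N-Z-S-G-H: 4+12+9+4+14+9 = 52
H-A-N-G-Z-S-H: 4+12+2+11+4+6 = 39
H-A-N-G-S-Z-H: 4+12+2+14+4+2 = 38
H-A-N-S-Z-G-H: 4+12+13+4+11+9 = 53
H-A-N-S-G-Z-H: 4+12+13+14+11+2 = 56
H-A-G-Z-N-S-H: 4+13+11+9+13+6 = 56
H-A-G-Z-S-N-H: 4+13+11+4+13+8 = 53
… (46 more)
H-A-S-Z-N-G-H: 4+1+4+9+2+9 = 29  ← best
The minimum is 29.
One optimal route: H → A → S → Z → N → G → H (or its reverse).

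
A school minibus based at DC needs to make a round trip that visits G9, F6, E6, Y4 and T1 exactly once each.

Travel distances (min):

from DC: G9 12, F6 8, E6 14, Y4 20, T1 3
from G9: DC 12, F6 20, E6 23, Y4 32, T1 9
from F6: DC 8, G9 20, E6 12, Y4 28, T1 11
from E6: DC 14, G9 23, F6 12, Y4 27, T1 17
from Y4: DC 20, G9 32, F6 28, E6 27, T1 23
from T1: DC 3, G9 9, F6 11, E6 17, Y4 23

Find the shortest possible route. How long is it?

Shortest round trip = 91 min.

There are 60 distinct closed tours to check (reversals are equivalent).
DC - G9 - F6 - E6 - Y4 - T1 - DC: 12+20+12+27+23+3 = 97
DC - G9 - F6 - E6 - T1 - Y4 - DC: 12+20+12+17+23+20 = 104
DC - G9 - F6 - Y4 - E6 - T1 - DC: 12+20+28+27+17+3 = 107
DC - G9 - F6 - Y4 - T1 - E6 - DC: 12+20+28+23+17+14 = 114
DC - G9 - F6 - T1 - E6 - Y4 - DC: 12+20+11+17+27+20 = 107
DC - G9 - F6 - T1 - Y4 - E6 - DC: 12+20+11+23+27+14 = 107
DC - G9 - E6 - F6 - Y4 - T1 - DC: 12+23+12+28+23+3 = 101
DC - G9 - E6 - F6 - T1 - Y4 - DC: 12+23+12+11+23+20 = 101
DC - G9 - E6 - Y4 - F6 - T1 - DC: 12+23+27+28+11+3 = 104
DC - G9 - E6 - Y4 - T1 - F6 - DC: 12+23+27+23+11+8 = 104
DC - G9 - E6 - T1 - F6 - Y4 - DC: 12+23+17+11+28+20 = 111
DC - G9 - E6 - T1 - Y4 - F6 - DC: 12+23+17+23+28+8 = 111
DC - G9 - Y4 - F6 - E6 - T1 - DC: 12+32+28+12+17+3 = 104
DC - G9 - Y4 - F6 - T1 - E6 - DC: 12+32+28+11+17+14 = 114
… (46 more)
DC - G9 - T1 - F6 - E6 - Y4 - DC: 12+9+11+12+27+20 = 91  ← best
The minimum is 91.
One optimal route: DC → G9 → T1 → F6 → E6 → Y4 → DC (or its reverse).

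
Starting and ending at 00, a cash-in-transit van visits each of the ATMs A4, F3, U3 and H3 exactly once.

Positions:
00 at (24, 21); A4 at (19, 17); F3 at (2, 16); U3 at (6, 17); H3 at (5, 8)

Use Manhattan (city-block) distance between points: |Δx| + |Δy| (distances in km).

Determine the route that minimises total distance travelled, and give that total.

70 km — the shortest possible round trip.

There are 12 distinct closed tours to check (reversals are equivalent).
00 - A4 - F3 - U3 - H3 - 00: 9+18+5+10+32 = 74
00 - A4 - F3 - H3 - U3 - 00: 9+18+11+10+22 = 70
00 - A4 - U3 - F3 - H3 - 00: 9+13+5+11+32 = 70
00 - A4 - U3 - H3 - F3 - 00: 9+13+10+11+27 = 70
00 - A4 - H3 - F3 - U3 - 00: 9+23+11+5+22 = 70
00 - A4 - H3 - U3 - F3 - 00: 9+23+10+5+27 = 74
00 - F3 - A4 - U3 - H3 - 00: 27+18+13+10+32 = 100
00 - F3 - A4 - H3 - U3 - 00: 27+18+23+10+22 = 100
00 - F3 - U3 - A4 - H3 - 00: 27+5+13+23+32 = 100
00 - F3 - H3 - A4 - U3 - 00: 27+11+23+13+22 = 96
00 - U3 - A4 - F3 - H3 - 00: 22+13+18+11+32 = 96
00 - U3 - F3 - A4 - H3 - 00: 22+5+18+23+32 = 100
The minimum is 70.
One optimal route: 00 → A4 → F3 → H3 → U3 → 00 (or its reverse).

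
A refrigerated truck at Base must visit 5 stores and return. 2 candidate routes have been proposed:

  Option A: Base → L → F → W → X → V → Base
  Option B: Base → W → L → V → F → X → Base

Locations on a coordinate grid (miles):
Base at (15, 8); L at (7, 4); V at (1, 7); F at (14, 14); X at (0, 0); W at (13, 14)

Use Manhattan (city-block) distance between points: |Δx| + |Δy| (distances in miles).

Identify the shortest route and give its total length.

Option A: 12 + 17 + 1 + 27 + 8 + 15 = 80
Option B: 8 + 16 + 9 + 20 + 28 + 23 = 104

Shortest is Option A, total 80 miles.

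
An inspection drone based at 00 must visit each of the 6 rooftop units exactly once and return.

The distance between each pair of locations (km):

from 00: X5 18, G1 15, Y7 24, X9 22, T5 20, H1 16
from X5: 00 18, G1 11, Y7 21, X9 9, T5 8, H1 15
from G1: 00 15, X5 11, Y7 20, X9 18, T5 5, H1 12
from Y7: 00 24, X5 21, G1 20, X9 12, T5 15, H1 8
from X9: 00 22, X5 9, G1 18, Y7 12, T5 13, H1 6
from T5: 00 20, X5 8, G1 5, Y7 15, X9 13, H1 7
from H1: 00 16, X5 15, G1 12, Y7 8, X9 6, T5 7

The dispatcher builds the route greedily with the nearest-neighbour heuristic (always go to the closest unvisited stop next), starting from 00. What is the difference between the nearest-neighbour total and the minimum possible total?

00: G1=15, H1=16, X5=18, T5=20, X9=22, Y7=24 ⇒ G1
G1: T5=5, X5=11, H1=12, X9=18, Y7=20 ⇒ T5
T5: H1=7, X5=8, X9=13, Y7=15 ⇒ H1
H1: X9=6, Y7=8, X5=15 ⇒ X9
X9: X5=9, Y7=12 ⇒ X5
X5: Y7=21 ⇒ Y7
NN route 00 → G1 → T5 → H1 → X9 → X5 → Y7 → 00 costs 87.
Optimal: 00 → G1 → T5 → X5 → X9 → Y7 → H1 → 00 costs 73 (by enumerating all 360 distinct tours).
Excess = 87 − 73 = 14.

14 km longer than the optimal tour.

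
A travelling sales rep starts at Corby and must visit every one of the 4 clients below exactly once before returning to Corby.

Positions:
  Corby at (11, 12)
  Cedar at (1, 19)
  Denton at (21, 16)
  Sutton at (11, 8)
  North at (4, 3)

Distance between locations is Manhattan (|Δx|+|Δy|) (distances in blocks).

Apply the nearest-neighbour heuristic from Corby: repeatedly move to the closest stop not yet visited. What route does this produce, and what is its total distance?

Total distance 72 blocks via the nearest-neighbour route Corby → Sutton → North → Cedar → Denton → Corby.

From Corby: distances to unvisited — Sutton=4, Denton=14, North=16, Cedar=17. Nearest is Sutton (4).
From Sutton: distances to unvisited — North=12, Denton=18, Cedar=21. Nearest is North (12).
From North: distances to unvisited — Cedar=19, Denton=30. Nearest is Cedar (19).
From Cedar: distances to unvisited — Denton=23. Nearest is Denton (23).
Return Denton→Corby: 14.
Total = 4 + 12 + 19 + 23 + 14 = 72.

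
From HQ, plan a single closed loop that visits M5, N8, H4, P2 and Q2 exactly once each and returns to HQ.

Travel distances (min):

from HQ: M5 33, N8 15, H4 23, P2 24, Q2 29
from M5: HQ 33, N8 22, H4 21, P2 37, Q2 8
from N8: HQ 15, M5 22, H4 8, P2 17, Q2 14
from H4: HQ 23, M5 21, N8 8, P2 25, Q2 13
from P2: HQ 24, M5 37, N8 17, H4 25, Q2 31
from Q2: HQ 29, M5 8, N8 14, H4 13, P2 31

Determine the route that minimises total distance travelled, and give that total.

Shortest round trip = 103 min.

HQ-M5-N8-H4-P2-Q2-HQ: 33+22+8+25+31+29 = 148
HQ-M5-N8-H4-Q2-P2-HQ: 33+22+8+13+31+24 = 131
HQ-M5-N8-P2-H4-Q2-HQ: 33+22+17+25+13+29 = 139
HQ-M5-N8-P2-Q2-H4-HQ: 33+22+17+31+13+23 = 139
HQ-M5-N8-Q2-H4-P2-HQ: 33+22+14+13+25+24 = 131
HQ-M5-N8-Q2-P2-H4-HQ: 33+22+14+31+25+23 = 148
HQ-M5-H4-N8-P2-Q2-HQ: 33+21+8+17+31+29 = 139
HQ-M5-H4-N8-Q2-P2-HQ: 33+21+8+14+31+24 = 131
HQ-M5-H4-P2-N8-Q2-HQ: 33+21+25+17+14+29 = 139
HQ-M5-H4-P2-Q2-N8-HQ: 33+21+25+31+14+15 = 139
HQ-M5-H4-Q2-N8-P2-HQ: 33+21+13+14+17+24 = 122
HQ-M5-H4-Q2-P2-N8-HQ: 33+21+13+31+17+15 = 130
HQ-M5-P2-N8-H4-Q2-HQ: 33+37+17+8+13+29 = 137
HQ-M5-P2-N8-Q2-H4-HQ: 33+37+17+14+13+23 = 137
… (46 more)
HQ-M5-Q2-H4-N8-P2-HQ: 33+8+13+8+17+24 = 103  ← best
The minimum is 103.
One optimal route: HQ → M5 → Q2 → H4 → N8 → P2 → HQ (or its reverse).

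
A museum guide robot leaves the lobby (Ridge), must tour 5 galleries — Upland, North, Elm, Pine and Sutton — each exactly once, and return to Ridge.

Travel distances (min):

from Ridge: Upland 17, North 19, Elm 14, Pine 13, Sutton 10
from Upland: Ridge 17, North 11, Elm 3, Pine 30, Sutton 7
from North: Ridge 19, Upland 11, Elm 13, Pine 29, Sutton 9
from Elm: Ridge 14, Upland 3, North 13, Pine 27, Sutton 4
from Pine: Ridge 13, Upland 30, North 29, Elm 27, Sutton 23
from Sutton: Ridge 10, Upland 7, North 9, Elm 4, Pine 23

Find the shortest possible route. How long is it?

There are 60 distinct closed tours to check (reversals are equivalent).
Ridge-Upland-North-Elm-Pine-Sutton-Ridge: 17+11+13+27+23+10 = 101
Ridge-Upland-North-Elm-Sutton-Pine-Ridge: 17+11+13+4+23+13 = 81
Ridge-Upland-North-Pine-Elm-Sutton-Ridge: 17+11+29+27+4+10 = 98
Ridge-Upland-North-Pine-Sutton-Elm-Ridge: 17+11+29+23+4+14 = 98
Ridge-Upland-North-Sutton-Elm-Pine-Ridge: 17+11+9+4+27+13 = 81
Ridge-Upland-North-Sutton-Pine-Elm-Ridge: 17+11+9+23+27+14 = 101
Ridge-Upland-Elm-North-Pine-Sutton-Ridge: 17+3+13+29+23+10 = 95
Ridge-Upland-Elm-North-Sutton-Pine-Ridge: 17+3+13+9+23+13 = 78
Ridge-Upland-Elm-Pine-North-Sutton-Ridge: 17+3+27+29+9+10 = 95
Ridge-Upland-Elm-Pine-Sutton-North-Ridge: 17+3+27+23+9+19 = 98
Ridge-Upland-Elm-Sutton-North-Pine-Ridge: 17+3+4+9+29+13 = 75
Ridge-Upland-Elm-Sutton-Pine-North-Ridge: 17+3+4+23+29+19 = 95
Ridge-Upland-Pine-North-Elm-Sutton-Ridge: 17+30+29+13+4+10 = 103
Ridge-Upland-Pine-North-Sutton-Elm-Ridge: 17+30+29+9+4+14 = 103
… (46 more)
Ridge-Pine-North-Upland-Elm-Sutton-Ridge: 13+29+11+3+4+10 = 70  ← best
The minimum is 70.
One optimal route: Ridge → Pine → North → Upland → Elm → Sutton → Ridge (or its reverse).

Minimum total distance: 70 min.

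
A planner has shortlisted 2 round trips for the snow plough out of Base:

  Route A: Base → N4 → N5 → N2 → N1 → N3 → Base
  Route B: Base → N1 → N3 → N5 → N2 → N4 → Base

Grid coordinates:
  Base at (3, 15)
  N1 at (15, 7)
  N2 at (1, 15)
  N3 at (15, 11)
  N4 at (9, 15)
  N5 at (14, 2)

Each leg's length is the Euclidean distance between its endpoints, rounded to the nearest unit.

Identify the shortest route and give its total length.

Route A: 6 + 14 + 18 + 16 + 4 + 13 = 71
Route B: 14 + 4 + 9 + 18 + 8 + 6 = 59

59 — Route B is the shortest.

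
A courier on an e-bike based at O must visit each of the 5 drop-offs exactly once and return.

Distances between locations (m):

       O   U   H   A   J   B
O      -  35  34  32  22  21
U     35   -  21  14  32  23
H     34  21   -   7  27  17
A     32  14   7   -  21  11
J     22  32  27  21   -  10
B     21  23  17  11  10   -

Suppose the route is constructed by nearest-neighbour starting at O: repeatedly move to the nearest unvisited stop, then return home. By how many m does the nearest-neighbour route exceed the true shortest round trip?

10 m longer than the optimal tour.

From O: B=21, J=22, A=32, H=34, U=35 → choose B (21).
From B: J=10, A=11, H=17, U=23 → choose J (10).
From J: A=21, H=27, U=32 → choose A (21).
From A: H=7, U=14 → choose H (7).
From H: U=21 → choose U (21).
NN route O → B → J → A → H → U → O costs 115.
Optimal: O → U → A → H → B → J → O costs 105 (by enumerating all 60 distinct tours).
Excess = 115 − 105 = 10.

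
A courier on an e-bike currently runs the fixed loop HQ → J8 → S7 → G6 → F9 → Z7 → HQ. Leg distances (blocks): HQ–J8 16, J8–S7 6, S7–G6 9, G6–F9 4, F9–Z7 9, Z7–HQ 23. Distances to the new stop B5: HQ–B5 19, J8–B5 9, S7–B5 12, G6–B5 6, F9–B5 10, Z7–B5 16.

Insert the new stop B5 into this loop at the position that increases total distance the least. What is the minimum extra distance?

Insertion cost between consecutive stops i–j is d(i,B5) + d(B5,j) − d(i,j):
  between HQ and J8: 19 + 9 − 16 = 12
  between J8 and S7: 9 + 12 − 6 = 15
  between S7 and G6: 12 + 6 − 9 = 9
  between G6 and F9: 6 + 10 − 4 = 12
  between F9 and Z7: 10 + 16 − 9 = 17
  between Z7 and HQ: 16 + 19 − 23 = 12
Cheapest insertion is between S7 and G6, adding 9.
New total = 67 + 9 = 76.

Minimum extra distance: 9 blocks, inserting B5 between S7 and G6.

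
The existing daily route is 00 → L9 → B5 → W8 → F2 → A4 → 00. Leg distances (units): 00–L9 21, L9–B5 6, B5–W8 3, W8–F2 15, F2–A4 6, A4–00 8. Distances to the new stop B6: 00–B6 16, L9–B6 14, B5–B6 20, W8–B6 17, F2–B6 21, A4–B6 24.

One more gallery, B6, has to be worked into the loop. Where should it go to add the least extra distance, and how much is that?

+9 — insert B6 between 00 and L9.

Insertion cost between consecutive stops i–j is d(i,B6) + d(B6,j) − d(i,j):
  between 00 and L9: 16 + 14 − 21 = 9
  between L9 and B5: 14 + 20 − 6 = 28
  between B5 and W8: 20 + 17 − 3 = 34
  between W8 and F2: 17 + 21 − 15 = 23
  between F2 and A4: 21 + 24 − 6 = 39
  between A4 and 00: 24 + 16 − 8 = 32
Cheapest insertion is between 00 and L9, adding 9.
New total = 59 + 9 = 68.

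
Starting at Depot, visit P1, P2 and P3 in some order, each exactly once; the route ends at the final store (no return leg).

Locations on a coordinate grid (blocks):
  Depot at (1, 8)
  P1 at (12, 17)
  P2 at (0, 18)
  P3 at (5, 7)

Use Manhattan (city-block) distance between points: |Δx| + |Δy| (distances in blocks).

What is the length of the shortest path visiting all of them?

Shortest open route: 34 blocks.

There are 3! = 6 possible orderings.
Depot→P1→P2→P3: 20+13+16 = 49
Depot→P1→P3→P2: 20+17+16 = 53
Depot→P2→P1→P3: 11+13+17 = 41
Depot→P2→P3→P1: 11+16+17 = 44
Depot→P3→P1→P2: 5+17+13 = 35
Depot→P3→P2→P1: 5+16+13 = 34
The minimum is 34.
One shortest path: Depot → P3 → P2 → P1.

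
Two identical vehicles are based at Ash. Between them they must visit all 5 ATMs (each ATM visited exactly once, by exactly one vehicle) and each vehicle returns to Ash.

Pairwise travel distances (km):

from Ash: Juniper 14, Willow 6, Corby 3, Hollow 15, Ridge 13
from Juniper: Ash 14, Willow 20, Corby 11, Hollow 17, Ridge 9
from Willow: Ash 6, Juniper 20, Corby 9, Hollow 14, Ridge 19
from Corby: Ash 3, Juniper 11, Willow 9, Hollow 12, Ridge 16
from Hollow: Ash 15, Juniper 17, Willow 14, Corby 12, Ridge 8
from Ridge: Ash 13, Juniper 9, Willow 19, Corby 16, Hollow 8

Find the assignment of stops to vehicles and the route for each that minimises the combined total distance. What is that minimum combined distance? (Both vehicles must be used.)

Minimum combined distance: 57 km.

Try each way of splitting the stops between the two vehicles (each non-empty) and, for each split, find the best tour for each vehicle:
  {Juniper} + {Willow, Corby, Hollow, Ridge}: 28 + 47 = 75
  {Willow} + {Juniper, Corby, Hollow, Ridge}: 12 + 46 = 58
  {Juniper, Willow} + {Corby, Hollow, Ridge}: 40 + 36 = 76
  {Corby} + {Juniper, Willow, Hollow, Ridge}: 6 + 51 = 57
  {Juniper, Corby} + {Willow, Hollow, Ridge}: 28 + 41 = 69
  {Willow, Corby} + {Juniper, Hollow, Ridge}: 18 + 46 = 64
  … (15 splits in total)
Best: vehicle 1 Ash → Corby → Ash = 6; vehicle 2 Ash → Juniper → Ridge → Hollow → Willow → Ash = 51; combined 57.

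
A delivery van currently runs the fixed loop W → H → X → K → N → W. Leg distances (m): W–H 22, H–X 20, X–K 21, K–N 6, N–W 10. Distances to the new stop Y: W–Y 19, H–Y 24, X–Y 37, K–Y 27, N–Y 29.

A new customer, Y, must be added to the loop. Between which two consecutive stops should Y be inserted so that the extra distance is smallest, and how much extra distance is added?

Insertion cost between consecutive stops i–j is d(i,Y) + d(Y,j) − d(i,j):
  between W and H: 19 + 24 − 22 = 21
  between H and X: 24 + 37 − 20 = 41
  between X and K: 37 + 27 − 21 = 43
  between K and N: 27 + 29 − 6 = 50
  between N and W: 29 + 19 − 10 = 38
Cheapest insertion is between W and H, adding 21.
New total = 79 + 21 = 100.

Minimum extra distance: 21 m, inserting Y between W and H.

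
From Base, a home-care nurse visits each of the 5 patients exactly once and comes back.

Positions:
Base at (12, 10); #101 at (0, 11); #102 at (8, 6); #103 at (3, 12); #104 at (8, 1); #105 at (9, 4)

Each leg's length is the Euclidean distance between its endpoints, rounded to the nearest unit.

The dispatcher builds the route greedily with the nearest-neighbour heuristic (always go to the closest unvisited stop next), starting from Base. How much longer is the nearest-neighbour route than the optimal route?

2 longer than the optimal tour.

Base: #102=6, #105=7, #103=9, #104=10, #101=12 ⇒ #102
#102: #105=2, #104=5, #103=8, #101=9 ⇒ #105
#105: #104=3, #103=10, #101=11 ⇒ #104
#104: #103=12, #101=13 ⇒ #103
#103: #101=3 ⇒ #101
NN route Base → #102 → #105 → #104 → #103 → #101 → Base costs 38.
Optimal: Base → #102 → #105 → #104 → #101 → #103 → Base costs 36 (by enumerating all 60 distinct tours).
Excess = 38 − 36 = 2.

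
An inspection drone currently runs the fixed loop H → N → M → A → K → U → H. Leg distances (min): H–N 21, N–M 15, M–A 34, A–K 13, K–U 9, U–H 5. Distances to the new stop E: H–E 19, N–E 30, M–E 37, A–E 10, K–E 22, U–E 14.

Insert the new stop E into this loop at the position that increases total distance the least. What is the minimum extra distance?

+13 min — insert E between M and A.

Insertion cost between consecutive stops i–j is d(i,E) + d(E,j) − d(i,j):
  between H and N: 19 + 30 − 21 = 28
  between N and M: 30 + 37 − 15 = 52
  between M and A: 37 + 10 − 34 = 13
  between A and K: 10 + 22 − 13 = 19
  between K and U: 22 + 14 − 9 = 27
  between U and H: 14 + 19 − 5 = 28
Cheapest insertion is between M and A, adding 13.
New total = 97 + 13 = 110.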